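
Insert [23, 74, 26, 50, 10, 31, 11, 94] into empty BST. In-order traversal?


Insert 23: root
Insert 74: R from 23
Insert 26: R from 23 -> L from 74
Insert 50: R from 23 -> L from 74 -> R from 26
Insert 10: L from 23
Insert 31: R from 23 -> L from 74 -> R from 26 -> L from 50
Insert 11: L from 23 -> R from 10
Insert 94: R from 23 -> R from 74

In-order: [10, 11, 23, 26, 31, 50, 74, 94]


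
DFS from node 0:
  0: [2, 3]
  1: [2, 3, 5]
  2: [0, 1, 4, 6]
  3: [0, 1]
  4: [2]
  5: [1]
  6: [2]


Visit 0, push [3, 2]
Visit 2, push [6, 4, 1]
Visit 1, push [5, 3]
Visit 3, push []
Visit 5, push []
Visit 4, push []
Visit 6, push []

DFS order: [0, 2, 1, 3, 5, 4, 6]


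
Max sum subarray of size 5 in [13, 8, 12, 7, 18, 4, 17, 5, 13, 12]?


[0:5]: 58
[1:6]: 49
[2:7]: 58
[3:8]: 51
[4:9]: 57
[5:10]: 51

Max: 58 at [0:5]


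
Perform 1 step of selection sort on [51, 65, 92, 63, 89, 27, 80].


Initial: [51, 65, 92, 63, 89, 27, 80]
Step 1: min=27 at 5
  Swap: [27, 65, 92, 63, 89, 51, 80]

After 1 step: [27, 65, 92, 63, 89, 51, 80]


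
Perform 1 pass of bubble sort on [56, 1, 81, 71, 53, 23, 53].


Initial: [56, 1, 81, 71, 53, 23, 53]
Pass 1: [1, 56, 71, 53, 23, 53, 81] (5 swaps)

After 1 pass: [1, 56, 71, 53, 23, 53, 81]


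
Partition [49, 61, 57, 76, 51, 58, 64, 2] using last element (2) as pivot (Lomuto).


Pivot: 2
Place pivot at 0: [2, 61, 57, 76, 51, 58, 64, 49]

Partitioned: [2, 61, 57, 76, 51, 58, 64, 49]


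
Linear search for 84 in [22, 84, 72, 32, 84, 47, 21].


i=0: 22!=84
i=1: 84==84 found!

Found at 1, 2 comps


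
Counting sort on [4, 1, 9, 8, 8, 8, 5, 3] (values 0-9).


Input: [4, 1, 9, 8, 8, 8, 5, 3]
Counts: [0, 1, 0, 1, 1, 1, 0, 0, 3, 1]

Sorted: [1, 3, 4, 5, 8, 8, 8, 9]


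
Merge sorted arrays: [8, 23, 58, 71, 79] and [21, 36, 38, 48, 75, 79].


Take 8 from A
Take 21 from B
Take 23 from A
Take 36 from B
Take 38 from B
Take 48 from B
Take 58 from A
Take 71 from A
Take 75 from B
Take 79 from A

Merged: [8, 21, 23, 36, 38, 48, 58, 71, 75, 79, 79]


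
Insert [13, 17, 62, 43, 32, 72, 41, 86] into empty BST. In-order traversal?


Insert 13: root
Insert 17: R from 13
Insert 62: R from 13 -> R from 17
Insert 43: R from 13 -> R from 17 -> L from 62
Insert 32: R from 13 -> R from 17 -> L from 62 -> L from 43
Insert 72: R from 13 -> R from 17 -> R from 62
Insert 41: R from 13 -> R from 17 -> L from 62 -> L from 43 -> R from 32
Insert 86: R from 13 -> R from 17 -> R from 62 -> R from 72

In-order: [13, 17, 32, 41, 43, 62, 72, 86]


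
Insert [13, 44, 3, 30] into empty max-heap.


Insert 13: [13]
Insert 44: [44, 13]
Insert 3: [44, 13, 3]
Insert 30: [44, 30, 3, 13]

Final heap: [44, 30, 3, 13]


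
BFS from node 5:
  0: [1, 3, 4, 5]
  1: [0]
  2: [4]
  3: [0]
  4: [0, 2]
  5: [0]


Visit 5, enqueue [0]
Visit 0, enqueue [1, 3, 4]
Visit 1, enqueue []
Visit 3, enqueue []
Visit 4, enqueue [2]
Visit 2, enqueue []

BFS order: [5, 0, 1, 3, 4, 2]


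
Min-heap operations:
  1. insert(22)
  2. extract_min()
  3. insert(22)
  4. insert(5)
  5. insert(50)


insert(22) -> [22]
extract_min()->22, []
insert(22) -> [22]
insert(5) -> [5, 22]
insert(50) -> [5, 22, 50]

Final heap: [5, 22, 50]


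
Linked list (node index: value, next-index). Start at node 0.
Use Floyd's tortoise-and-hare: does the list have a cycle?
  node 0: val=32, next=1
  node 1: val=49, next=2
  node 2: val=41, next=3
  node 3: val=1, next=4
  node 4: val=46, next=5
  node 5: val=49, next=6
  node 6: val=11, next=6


Floyd's tortoise (slow, +1) and hare (fast, +2):
  init: slow=0, fast=0
  step 1: slow=1, fast=2
  step 2: slow=2, fast=4
  step 3: slow=3, fast=6
  step 4: slow=4, fast=6
  step 5: slow=5, fast=6
  step 6: slow=6, fast=6
  slow == fast at node 6: cycle detected

Cycle: yes


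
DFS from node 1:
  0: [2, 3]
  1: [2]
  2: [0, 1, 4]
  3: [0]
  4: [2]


Visit 1, push [2]
Visit 2, push [4, 0]
Visit 0, push [3]
Visit 3, push []
Visit 4, push []

DFS order: [1, 2, 0, 3, 4]


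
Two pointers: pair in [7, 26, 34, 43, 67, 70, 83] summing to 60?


lo=0(7)+hi=6(83)=90
lo=0(7)+hi=5(70)=77
lo=0(7)+hi=4(67)=74
lo=0(7)+hi=3(43)=50
lo=1(26)+hi=3(43)=69
lo=1(26)+hi=2(34)=60

Yes: 26+34=60


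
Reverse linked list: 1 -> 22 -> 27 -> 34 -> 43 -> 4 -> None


Step 1: curr=1, set curr.next=prev(None) | reversed so far: 1
Step 2: curr=22, set curr.next=prev(1) | reversed so far: 22 -> 1
Step 3: curr=27, set curr.next=prev(22) | reversed so far: 27 -> 22 -> 1
Step 4: curr=34, set curr.next=prev(27) | reversed so far: 34 -> 27 -> 22 -> 1
Step 5: curr=43, set curr.next=prev(34) | reversed so far: 43 -> 34 -> 27 -> 22 -> 1
Step 6: curr=4, set curr.next=prev(43) | reversed so far: 4 -> 43 -> 34 -> 27 -> 22 -> 1

4 -> 43 -> 34 -> 27 -> 22 -> 1 -> None


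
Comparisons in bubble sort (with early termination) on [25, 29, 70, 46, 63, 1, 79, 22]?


Algorithm: bubble sort (with early termination)
Input: [25, 29, 70, 46, 63, 1, 79, 22]
Sorted: [1, 22, 25, 29, 46, 63, 70, 79]

28


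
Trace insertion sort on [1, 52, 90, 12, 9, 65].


Initial: [1, 52, 90, 12, 9, 65]
Insert 52: [1, 52, 90, 12, 9, 65]
Insert 90: [1, 52, 90, 12, 9, 65]
Insert 12: [1, 12, 52, 90, 9, 65]
Insert 9: [1, 9, 12, 52, 90, 65]
Insert 65: [1, 9, 12, 52, 65, 90]

Sorted: [1, 9, 12, 52, 65, 90]


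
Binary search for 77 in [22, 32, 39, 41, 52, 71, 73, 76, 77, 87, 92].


Step 1: lo=0, hi=10, mid=5, val=71
Step 2: lo=6, hi=10, mid=8, val=77

Found at index 8


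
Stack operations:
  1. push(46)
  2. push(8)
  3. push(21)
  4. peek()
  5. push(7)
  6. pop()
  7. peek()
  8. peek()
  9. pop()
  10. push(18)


push(46) -> [46]
push(8) -> [46, 8]
push(21) -> [46, 8, 21]
peek()->21
push(7) -> [46, 8, 21, 7]
pop()->7, [46, 8, 21]
peek()->21
peek()->21
pop()->21, [46, 8]
push(18) -> [46, 8, 18]

Final stack: [46, 8, 18]


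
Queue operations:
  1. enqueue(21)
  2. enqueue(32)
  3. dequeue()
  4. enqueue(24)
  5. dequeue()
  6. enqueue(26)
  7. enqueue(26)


enqueue(21) -> [21]
enqueue(32) -> [21, 32]
dequeue()->21, [32]
enqueue(24) -> [32, 24]
dequeue()->32, [24]
enqueue(26) -> [24, 26]
enqueue(26) -> [24, 26, 26]

Final queue: [24, 26, 26]


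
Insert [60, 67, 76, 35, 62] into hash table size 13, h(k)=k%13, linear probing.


Insert 60: h=8 -> slot 8
Insert 67: h=2 -> slot 2
Insert 76: h=11 -> slot 11
Insert 35: h=9 -> slot 9
Insert 62: h=10 -> slot 10

Table: [None, None, 67, None, None, None, None, None, 60, 35, 62, 76, None]


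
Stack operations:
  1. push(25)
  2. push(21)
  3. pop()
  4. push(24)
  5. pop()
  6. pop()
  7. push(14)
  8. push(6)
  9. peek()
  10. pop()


push(25) -> [25]
push(21) -> [25, 21]
pop()->21, [25]
push(24) -> [25, 24]
pop()->24, [25]
pop()->25, []
push(14) -> [14]
push(6) -> [14, 6]
peek()->6
pop()->6, [14]

Final stack: [14]


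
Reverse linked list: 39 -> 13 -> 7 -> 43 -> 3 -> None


Step 1: curr=39, set curr.next=prev(None) | reversed so far: 39
Step 2: curr=13, set curr.next=prev(39) | reversed so far: 13 -> 39
Step 3: curr=7, set curr.next=prev(13) | reversed so far: 7 -> 13 -> 39
Step 4: curr=43, set curr.next=prev(7) | reversed so far: 43 -> 7 -> 13 -> 39
Step 5: curr=3, set curr.next=prev(43) | reversed so far: 3 -> 43 -> 7 -> 13 -> 39

3 -> 43 -> 7 -> 13 -> 39 -> None


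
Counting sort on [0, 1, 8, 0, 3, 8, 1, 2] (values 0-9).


Input: [0, 1, 8, 0, 3, 8, 1, 2]
Counts: [2, 2, 1, 1, 0, 0, 0, 0, 2, 0]

Sorted: [0, 0, 1, 1, 2, 3, 8, 8]


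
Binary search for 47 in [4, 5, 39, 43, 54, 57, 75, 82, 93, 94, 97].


Step 1: lo=0, hi=10, mid=5, val=57
Step 2: lo=0, hi=4, mid=2, val=39
Step 3: lo=3, hi=4, mid=3, val=43
Step 4: lo=4, hi=4, mid=4, val=54

Not found


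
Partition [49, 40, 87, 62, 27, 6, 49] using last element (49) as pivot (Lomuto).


Pivot: 49
  49 <= 49: advance i (no swap)
  40 <= 49: advance i (no swap)
  27 <= 49: swap -> [49, 40, 27, 62, 87, 6, 49]
  6 <= 49: swap -> [49, 40, 27, 6, 87, 62, 49]
Place pivot at 4: [49, 40, 27, 6, 49, 62, 87]

Partitioned: [49, 40, 27, 6, 49, 62, 87]


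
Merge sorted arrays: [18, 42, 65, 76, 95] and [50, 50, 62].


Take 18 from A
Take 42 from A
Take 50 from B
Take 50 from B
Take 62 from B

Merged: [18, 42, 50, 50, 62, 65, 76, 95]


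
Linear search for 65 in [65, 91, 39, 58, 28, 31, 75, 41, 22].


i=0: 65==65 found!

Found at 0, 1 comps


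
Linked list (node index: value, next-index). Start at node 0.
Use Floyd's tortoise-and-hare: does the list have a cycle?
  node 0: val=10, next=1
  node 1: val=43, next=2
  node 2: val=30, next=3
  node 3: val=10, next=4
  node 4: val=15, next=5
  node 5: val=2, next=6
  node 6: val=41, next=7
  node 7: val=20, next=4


Floyd's tortoise (slow, +1) and hare (fast, +2):
  init: slow=0, fast=0
  step 1: slow=1, fast=2
  step 2: slow=2, fast=4
  step 3: slow=3, fast=6
  step 4: slow=4, fast=4
  slow == fast at node 4: cycle detected

Cycle: yes


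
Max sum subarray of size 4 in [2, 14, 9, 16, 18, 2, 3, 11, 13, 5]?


[0:4]: 41
[1:5]: 57
[2:6]: 45
[3:7]: 39
[4:8]: 34
[5:9]: 29
[6:10]: 32

Max: 57 at [1:5]


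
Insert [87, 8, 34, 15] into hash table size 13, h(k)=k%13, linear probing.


Insert 87: h=9 -> slot 9
Insert 8: h=8 -> slot 8
Insert 34: h=8, 2 probes -> slot 10
Insert 15: h=2 -> slot 2

Table: [None, None, 15, None, None, None, None, None, 8, 87, 34, None, None]


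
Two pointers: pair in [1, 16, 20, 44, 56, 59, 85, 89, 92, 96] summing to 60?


lo=0(1)+hi=9(96)=97
lo=0(1)+hi=8(92)=93
lo=0(1)+hi=7(89)=90
lo=0(1)+hi=6(85)=86
lo=0(1)+hi=5(59)=60

Yes: 1+59=60


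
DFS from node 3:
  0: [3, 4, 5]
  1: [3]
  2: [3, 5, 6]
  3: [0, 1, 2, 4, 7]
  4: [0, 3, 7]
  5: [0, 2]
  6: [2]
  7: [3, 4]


Visit 3, push [7, 4, 2, 1, 0]
Visit 0, push [5, 4]
Visit 4, push [7]
Visit 7, push []
Visit 5, push [2]
Visit 2, push [6]
Visit 6, push []
Visit 1, push []

DFS order: [3, 0, 4, 7, 5, 2, 6, 1]


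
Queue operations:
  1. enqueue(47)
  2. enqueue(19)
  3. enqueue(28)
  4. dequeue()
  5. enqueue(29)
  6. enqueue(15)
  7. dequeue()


enqueue(47) -> [47]
enqueue(19) -> [47, 19]
enqueue(28) -> [47, 19, 28]
dequeue()->47, [19, 28]
enqueue(29) -> [19, 28, 29]
enqueue(15) -> [19, 28, 29, 15]
dequeue()->19, [28, 29, 15]

Final queue: [28, 29, 15]


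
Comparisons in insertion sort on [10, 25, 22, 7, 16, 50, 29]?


Algorithm: insertion sort
Input: [10, 25, 22, 7, 16, 50, 29]
Sorted: [7, 10, 16, 22, 25, 29, 50]

12


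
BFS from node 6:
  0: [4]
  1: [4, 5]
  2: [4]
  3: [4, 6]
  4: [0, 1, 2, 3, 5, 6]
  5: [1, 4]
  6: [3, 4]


Visit 6, enqueue [3, 4]
Visit 3, enqueue []
Visit 4, enqueue [0, 1, 2, 5]
Visit 0, enqueue []
Visit 1, enqueue []
Visit 2, enqueue []
Visit 5, enqueue []

BFS order: [6, 3, 4, 0, 1, 2, 5]


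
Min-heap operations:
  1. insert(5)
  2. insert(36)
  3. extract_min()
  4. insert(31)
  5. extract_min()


insert(5) -> [5]
insert(36) -> [5, 36]
extract_min()->5, [36]
insert(31) -> [31, 36]
extract_min()->31, [36]

Final heap: [36]


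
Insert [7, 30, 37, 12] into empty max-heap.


Insert 7: [7]
Insert 30: [30, 7]
Insert 37: [37, 7, 30]
Insert 12: [37, 12, 30, 7]

Final heap: [37, 12, 30, 7]


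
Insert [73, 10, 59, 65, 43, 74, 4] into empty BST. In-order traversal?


Insert 73: root
Insert 10: L from 73
Insert 59: L from 73 -> R from 10
Insert 65: L from 73 -> R from 10 -> R from 59
Insert 43: L from 73 -> R from 10 -> L from 59
Insert 74: R from 73
Insert 4: L from 73 -> L from 10

In-order: [4, 10, 43, 59, 65, 73, 74]


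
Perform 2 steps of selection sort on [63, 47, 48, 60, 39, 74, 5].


Initial: [63, 47, 48, 60, 39, 74, 5]
Step 1: min=5 at 6
  Swap: [5, 47, 48, 60, 39, 74, 63]
Step 2: min=39 at 4
  Swap: [5, 39, 48, 60, 47, 74, 63]

After 2 steps: [5, 39, 48, 60, 47, 74, 63]


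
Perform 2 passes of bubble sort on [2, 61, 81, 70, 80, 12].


Initial: [2, 61, 81, 70, 80, 12]
Pass 1: [2, 61, 70, 80, 12, 81] (3 swaps)
Pass 2: [2, 61, 70, 12, 80, 81] (1 swaps)

After 2 passes: [2, 61, 70, 12, 80, 81]


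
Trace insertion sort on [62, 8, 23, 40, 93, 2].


Initial: [62, 8, 23, 40, 93, 2]
Insert 8: [8, 62, 23, 40, 93, 2]
Insert 23: [8, 23, 62, 40, 93, 2]
Insert 40: [8, 23, 40, 62, 93, 2]
Insert 93: [8, 23, 40, 62, 93, 2]
Insert 2: [2, 8, 23, 40, 62, 93]

Sorted: [2, 8, 23, 40, 62, 93]


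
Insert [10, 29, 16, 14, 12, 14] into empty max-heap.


Insert 10: [10]
Insert 29: [29, 10]
Insert 16: [29, 10, 16]
Insert 14: [29, 14, 16, 10]
Insert 12: [29, 14, 16, 10, 12]
Insert 14: [29, 14, 16, 10, 12, 14]

Final heap: [29, 14, 16, 10, 12, 14]


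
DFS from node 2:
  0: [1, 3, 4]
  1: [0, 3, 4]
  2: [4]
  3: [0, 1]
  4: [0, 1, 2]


Visit 2, push [4]
Visit 4, push [1, 0]
Visit 0, push [3, 1]
Visit 1, push [3]
Visit 3, push []

DFS order: [2, 4, 0, 1, 3]


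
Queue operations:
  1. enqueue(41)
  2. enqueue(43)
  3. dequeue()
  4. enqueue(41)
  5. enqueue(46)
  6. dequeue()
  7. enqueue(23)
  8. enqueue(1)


enqueue(41) -> [41]
enqueue(43) -> [41, 43]
dequeue()->41, [43]
enqueue(41) -> [43, 41]
enqueue(46) -> [43, 41, 46]
dequeue()->43, [41, 46]
enqueue(23) -> [41, 46, 23]
enqueue(1) -> [41, 46, 23, 1]

Final queue: [41, 46, 23, 1]


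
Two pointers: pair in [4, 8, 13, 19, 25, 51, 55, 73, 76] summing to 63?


lo=0(4)+hi=8(76)=80
lo=0(4)+hi=7(73)=77
lo=0(4)+hi=6(55)=59
lo=1(8)+hi=6(55)=63

Yes: 8+55=63


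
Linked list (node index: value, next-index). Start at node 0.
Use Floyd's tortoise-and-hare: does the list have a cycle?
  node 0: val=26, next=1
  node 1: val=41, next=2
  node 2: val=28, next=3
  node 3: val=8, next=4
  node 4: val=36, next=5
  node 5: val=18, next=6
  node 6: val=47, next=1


Floyd's tortoise (slow, +1) and hare (fast, +2):
  init: slow=0, fast=0
  step 1: slow=1, fast=2
  step 2: slow=2, fast=4
  step 3: slow=3, fast=6
  step 4: slow=4, fast=2
  step 5: slow=5, fast=4
  step 6: slow=6, fast=6
  slow == fast at node 6: cycle detected

Cycle: yes


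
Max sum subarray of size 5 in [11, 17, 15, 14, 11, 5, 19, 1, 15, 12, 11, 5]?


[0:5]: 68
[1:6]: 62
[2:7]: 64
[3:8]: 50
[4:9]: 51
[5:10]: 52
[6:11]: 58
[7:12]: 44

Max: 68 at [0:5]


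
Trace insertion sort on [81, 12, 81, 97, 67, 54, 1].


Initial: [81, 12, 81, 97, 67, 54, 1]
Insert 12: [12, 81, 81, 97, 67, 54, 1]
Insert 81: [12, 81, 81, 97, 67, 54, 1]
Insert 97: [12, 81, 81, 97, 67, 54, 1]
Insert 67: [12, 67, 81, 81, 97, 54, 1]
Insert 54: [12, 54, 67, 81, 81, 97, 1]
Insert 1: [1, 12, 54, 67, 81, 81, 97]

Sorted: [1, 12, 54, 67, 81, 81, 97]


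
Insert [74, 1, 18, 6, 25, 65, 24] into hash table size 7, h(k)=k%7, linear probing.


Insert 74: h=4 -> slot 4
Insert 1: h=1 -> slot 1
Insert 18: h=4, 1 probes -> slot 5
Insert 6: h=6 -> slot 6
Insert 25: h=4, 3 probes -> slot 0
Insert 65: h=2 -> slot 2
Insert 24: h=3 -> slot 3

Table: [25, 1, 65, 24, 74, 18, 6]


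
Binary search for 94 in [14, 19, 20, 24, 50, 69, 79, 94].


Step 1: lo=0, hi=7, mid=3, val=24
Step 2: lo=4, hi=7, mid=5, val=69
Step 3: lo=6, hi=7, mid=6, val=79
Step 4: lo=7, hi=7, mid=7, val=94

Found at index 7


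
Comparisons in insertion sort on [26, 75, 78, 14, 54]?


Algorithm: insertion sort
Input: [26, 75, 78, 14, 54]
Sorted: [14, 26, 54, 75, 78]

8


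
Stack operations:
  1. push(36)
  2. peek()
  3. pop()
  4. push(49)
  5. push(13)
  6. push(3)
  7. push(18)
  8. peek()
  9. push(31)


push(36) -> [36]
peek()->36
pop()->36, []
push(49) -> [49]
push(13) -> [49, 13]
push(3) -> [49, 13, 3]
push(18) -> [49, 13, 3, 18]
peek()->18
push(31) -> [49, 13, 3, 18, 31]

Final stack: [49, 13, 3, 18, 31]


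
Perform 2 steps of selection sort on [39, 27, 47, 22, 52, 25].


Initial: [39, 27, 47, 22, 52, 25]
Step 1: min=22 at 3
  Swap: [22, 27, 47, 39, 52, 25]
Step 2: min=25 at 5
  Swap: [22, 25, 47, 39, 52, 27]

After 2 steps: [22, 25, 47, 39, 52, 27]


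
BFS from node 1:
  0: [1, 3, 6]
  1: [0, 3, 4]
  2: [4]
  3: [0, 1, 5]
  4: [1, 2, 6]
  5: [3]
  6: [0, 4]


Visit 1, enqueue [0, 3, 4]
Visit 0, enqueue [6]
Visit 3, enqueue [5]
Visit 4, enqueue [2]
Visit 6, enqueue []
Visit 5, enqueue []
Visit 2, enqueue []

BFS order: [1, 0, 3, 4, 6, 5, 2]


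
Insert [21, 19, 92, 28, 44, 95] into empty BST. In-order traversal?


Insert 21: root
Insert 19: L from 21
Insert 92: R from 21
Insert 28: R from 21 -> L from 92
Insert 44: R from 21 -> L from 92 -> R from 28
Insert 95: R from 21 -> R from 92

In-order: [19, 21, 28, 44, 92, 95]


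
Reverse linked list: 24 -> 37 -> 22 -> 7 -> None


Step 1: curr=24, set curr.next=prev(None) | reversed so far: 24
Step 2: curr=37, set curr.next=prev(24) | reversed so far: 37 -> 24
Step 3: curr=22, set curr.next=prev(37) | reversed so far: 22 -> 37 -> 24
Step 4: curr=7, set curr.next=prev(22) | reversed so far: 7 -> 22 -> 37 -> 24

7 -> 22 -> 37 -> 24 -> None


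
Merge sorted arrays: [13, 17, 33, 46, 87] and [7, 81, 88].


Take 7 from B
Take 13 from A
Take 17 from A
Take 33 from A
Take 46 from A
Take 81 from B
Take 87 from A

Merged: [7, 13, 17, 33, 46, 81, 87, 88]


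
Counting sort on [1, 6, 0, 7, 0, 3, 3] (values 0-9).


Input: [1, 6, 0, 7, 0, 3, 3]
Counts: [2, 1, 0, 2, 0, 0, 1, 1, 0, 0]

Sorted: [0, 0, 1, 3, 3, 6, 7]


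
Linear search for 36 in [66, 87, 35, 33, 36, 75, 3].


i=0: 66!=36
i=1: 87!=36
i=2: 35!=36
i=3: 33!=36
i=4: 36==36 found!

Found at 4, 5 comps


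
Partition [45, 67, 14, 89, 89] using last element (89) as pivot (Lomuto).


Pivot: 89
  45 <= 89: advance i (no swap)
  67 <= 89: advance i (no swap)
  14 <= 89: advance i (no swap)
  89 <= 89: advance i (no swap)
Place pivot at 4: [45, 67, 14, 89, 89]

Partitioned: [45, 67, 14, 89, 89]


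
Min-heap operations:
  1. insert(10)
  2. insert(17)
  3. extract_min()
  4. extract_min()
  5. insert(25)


insert(10) -> [10]
insert(17) -> [10, 17]
extract_min()->10, [17]
extract_min()->17, []
insert(25) -> [25]

Final heap: [25]


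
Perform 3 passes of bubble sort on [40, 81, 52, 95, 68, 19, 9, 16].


Initial: [40, 81, 52, 95, 68, 19, 9, 16]
Pass 1: [40, 52, 81, 68, 19, 9, 16, 95] (5 swaps)
Pass 2: [40, 52, 68, 19, 9, 16, 81, 95] (4 swaps)
Pass 3: [40, 52, 19, 9, 16, 68, 81, 95] (3 swaps)

After 3 passes: [40, 52, 19, 9, 16, 68, 81, 95]


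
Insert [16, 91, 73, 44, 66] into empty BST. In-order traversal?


Insert 16: root
Insert 91: R from 16
Insert 73: R from 16 -> L from 91
Insert 44: R from 16 -> L from 91 -> L from 73
Insert 66: R from 16 -> L from 91 -> L from 73 -> R from 44

In-order: [16, 44, 66, 73, 91]


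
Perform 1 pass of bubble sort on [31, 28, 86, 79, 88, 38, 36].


Initial: [31, 28, 86, 79, 88, 38, 36]
Pass 1: [28, 31, 79, 86, 38, 36, 88] (4 swaps)

After 1 pass: [28, 31, 79, 86, 38, 36, 88]


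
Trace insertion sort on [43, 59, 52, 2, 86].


Initial: [43, 59, 52, 2, 86]
Insert 59: [43, 59, 52, 2, 86]
Insert 52: [43, 52, 59, 2, 86]
Insert 2: [2, 43, 52, 59, 86]
Insert 86: [2, 43, 52, 59, 86]

Sorted: [2, 43, 52, 59, 86]


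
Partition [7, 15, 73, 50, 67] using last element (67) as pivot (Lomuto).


Pivot: 67
  7 <= 67: advance i (no swap)
  15 <= 67: advance i (no swap)
  50 <= 67: swap -> [7, 15, 50, 73, 67]
Place pivot at 3: [7, 15, 50, 67, 73]

Partitioned: [7, 15, 50, 67, 73]


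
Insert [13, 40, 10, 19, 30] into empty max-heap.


Insert 13: [13]
Insert 40: [40, 13]
Insert 10: [40, 13, 10]
Insert 19: [40, 19, 10, 13]
Insert 30: [40, 30, 10, 13, 19]

Final heap: [40, 30, 10, 13, 19]


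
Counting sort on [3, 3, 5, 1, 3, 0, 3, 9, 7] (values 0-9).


Input: [3, 3, 5, 1, 3, 0, 3, 9, 7]
Counts: [1, 1, 0, 4, 0, 1, 0, 1, 0, 1]

Sorted: [0, 1, 3, 3, 3, 3, 5, 7, 9]


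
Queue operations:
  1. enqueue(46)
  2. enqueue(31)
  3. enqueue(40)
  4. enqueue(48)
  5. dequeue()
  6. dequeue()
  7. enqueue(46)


enqueue(46) -> [46]
enqueue(31) -> [46, 31]
enqueue(40) -> [46, 31, 40]
enqueue(48) -> [46, 31, 40, 48]
dequeue()->46, [31, 40, 48]
dequeue()->31, [40, 48]
enqueue(46) -> [40, 48, 46]

Final queue: [40, 48, 46]


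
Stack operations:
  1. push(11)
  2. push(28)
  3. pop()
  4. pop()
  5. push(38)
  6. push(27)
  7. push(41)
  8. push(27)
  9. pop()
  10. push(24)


push(11) -> [11]
push(28) -> [11, 28]
pop()->28, [11]
pop()->11, []
push(38) -> [38]
push(27) -> [38, 27]
push(41) -> [38, 27, 41]
push(27) -> [38, 27, 41, 27]
pop()->27, [38, 27, 41]
push(24) -> [38, 27, 41, 24]

Final stack: [38, 27, 41, 24]


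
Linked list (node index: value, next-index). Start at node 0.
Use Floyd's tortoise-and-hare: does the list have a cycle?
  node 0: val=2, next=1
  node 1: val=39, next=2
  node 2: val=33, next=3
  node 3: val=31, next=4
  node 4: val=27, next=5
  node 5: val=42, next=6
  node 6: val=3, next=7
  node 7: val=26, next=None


Floyd's tortoise (slow, +1) and hare (fast, +2):
  init: slow=0, fast=0
  step 1: slow=1, fast=2
  step 2: slow=2, fast=4
  step 3: slow=3, fast=6
  step 4: fast 6->7->None, no cycle

Cycle: no


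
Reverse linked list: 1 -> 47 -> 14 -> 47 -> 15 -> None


Step 1: curr=1, set curr.next=prev(None) | reversed so far: 1
Step 2: curr=47, set curr.next=prev(1) | reversed so far: 47 -> 1
Step 3: curr=14, set curr.next=prev(47) | reversed so far: 14 -> 47 -> 1
Step 4: curr=47, set curr.next=prev(14) | reversed so far: 47 -> 14 -> 47 -> 1
Step 5: curr=15, set curr.next=prev(47) | reversed so far: 15 -> 47 -> 14 -> 47 -> 1

15 -> 47 -> 14 -> 47 -> 1 -> None


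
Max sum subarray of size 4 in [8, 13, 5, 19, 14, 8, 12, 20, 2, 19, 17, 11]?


[0:4]: 45
[1:5]: 51
[2:6]: 46
[3:7]: 53
[4:8]: 54
[5:9]: 42
[6:10]: 53
[7:11]: 58
[8:12]: 49

Max: 58 at [7:11]


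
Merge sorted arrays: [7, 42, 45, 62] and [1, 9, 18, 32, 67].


Take 1 from B
Take 7 from A
Take 9 from B
Take 18 from B
Take 32 from B
Take 42 from A
Take 45 from A
Take 62 from A

Merged: [1, 7, 9, 18, 32, 42, 45, 62, 67]


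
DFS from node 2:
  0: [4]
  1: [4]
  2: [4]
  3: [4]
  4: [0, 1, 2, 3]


Visit 2, push [4]
Visit 4, push [3, 1, 0]
Visit 0, push []
Visit 1, push []
Visit 3, push []

DFS order: [2, 4, 0, 1, 3]


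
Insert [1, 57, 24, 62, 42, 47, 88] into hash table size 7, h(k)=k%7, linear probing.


Insert 1: h=1 -> slot 1
Insert 57: h=1, 1 probes -> slot 2
Insert 24: h=3 -> slot 3
Insert 62: h=6 -> slot 6
Insert 42: h=0 -> slot 0
Insert 47: h=5 -> slot 5
Insert 88: h=4 -> slot 4

Table: [42, 1, 57, 24, 88, 47, 62]


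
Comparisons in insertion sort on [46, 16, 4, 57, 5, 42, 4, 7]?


Algorithm: insertion sort
Input: [46, 16, 4, 57, 5, 42, 4, 7]
Sorted: [4, 4, 5, 7, 16, 42, 46, 57]

22


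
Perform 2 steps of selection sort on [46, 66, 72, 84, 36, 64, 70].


Initial: [46, 66, 72, 84, 36, 64, 70]
Step 1: min=36 at 4
  Swap: [36, 66, 72, 84, 46, 64, 70]
Step 2: min=46 at 4
  Swap: [36, 46, 72, 84, 66, 64, 70]

After 2 steps: [36, 46, 72, 84, 66, 64, 70]


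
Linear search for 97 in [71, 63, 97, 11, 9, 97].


i=0: 71!=97
i=1: 63!=97
i=2: 97==97 found!

Found at 2, 3 comps


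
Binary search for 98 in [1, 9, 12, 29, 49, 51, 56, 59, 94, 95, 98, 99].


Step 1: lo=0, hi=11, mid=5, val=51
Step 2: lo=6, hi=11, mid=8, val=94
Step 3: lo=9, hi=11, mid=10, val=98

Found at index 10


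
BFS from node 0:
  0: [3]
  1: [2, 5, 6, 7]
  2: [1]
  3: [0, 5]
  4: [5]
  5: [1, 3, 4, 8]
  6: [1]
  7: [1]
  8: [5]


Visit 0, enqueue [3]
Visit 3, enqueue [5]
Visit 5, enqueue [1, 4, 8]
Visit 1, enqueue [2, 6, 7]
Visit 4, enqueue []
Visit 8, enqueue []
Visit 2, enqueue []
Visit 6, enqueue []
Visit 7, enqueue []

BFS order: [0, 3, 5, 1, 4, 8, 2, 6, 7]


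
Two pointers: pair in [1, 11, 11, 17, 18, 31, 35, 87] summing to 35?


lo=0(1)+hi=7(87)=88
lo=0(1)+hi=6(35)=36
lo=0(1)+hi=5(31)=32
lo=1(11)+hi=5(31)=42
lo=1(11)+hi=4(18)=29
lo=2(11)+hi=4(18)=29
lo=3(17)+hi=4(18)=35

Yes: 17+18=35


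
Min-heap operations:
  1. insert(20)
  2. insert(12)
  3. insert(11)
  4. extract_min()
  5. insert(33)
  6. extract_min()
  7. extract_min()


insert(20) -> [20]
insert(12) -> [12, 20]
insert(11) -> [11, 20, 12]
extract_min()->11, [12, 20]
insert(33) -> [12, 20, 33]
extract_min()->12, [20, 33]
extract_min()->20, [33]

Final heap: [33]


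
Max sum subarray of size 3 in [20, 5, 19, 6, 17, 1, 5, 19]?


[0:3]: 44
[1:4]: 30
[2:5]: 42
[3:6]: 24
[4:7]: 23
[5:8]: 25

Max: 44 at [0:3]


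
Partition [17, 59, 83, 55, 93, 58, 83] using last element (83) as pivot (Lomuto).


Pivot: 83
  17 <= 83: advance i (no swap)
  59 <= 83: advance i (no swap)
  83 <= 83: advance i (no swap)
  55 <= 83: advance i (no swap)
  58 <= 83: swap -> [17, 59, 83, 55, 58, 93, 83]
Place pivot at 5: [17, 59, 83, 55, 58, 83, 93]

Partitioned: [17, 59, 83, 55, 58, 83, 93]


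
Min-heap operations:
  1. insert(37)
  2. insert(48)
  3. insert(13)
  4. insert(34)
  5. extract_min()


insert(37) -> [37]
insert(48) -> [37, 48]
insert(13) -> [13, 48, 37]
insert(34) -> [13, 34, 37, 48]
extract_min()->13, [34, 48, 37]

Final heap: [34, 48, 37]


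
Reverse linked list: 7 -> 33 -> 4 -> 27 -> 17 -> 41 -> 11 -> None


Step 1: curr=7, set curr.next=prev(None) | reversed so far: 7
Step 2: curr=33, set curr.next=prev(7) | reversed so far: 33 -> 7
Step 3: curr=4, set curr.next=prev(33) | reversed so far: 4 -> 33 -> 7
Step 4: curr=27, set curr.next=prev(4) | reversed so far: 27 -> 4 -> 33 -> 7
Step 5: curr=17, set curr.next=prev(27) | reversed so far: 17 -> 27 -> 4 -> 33 -> 7
Step 6: curr=41, set curr.next=prev(17) | reversed so far: 41 -> 17 -> 27 -> 4 -> 33 -> 7
Step 7: curr=11, set curr.next=prev(41) | reversed so far: 11 -> 41 -> 17 -> 27 -> 4 -> 33 -> 7

11 -> 41 -> 17 -> 27 -> 4 -> 33 -> 7 -> None


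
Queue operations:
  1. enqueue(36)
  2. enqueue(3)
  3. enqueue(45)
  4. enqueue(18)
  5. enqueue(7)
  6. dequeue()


enqueue(36) -> [36]
enqueue(3) -> [36, 3]
enqueue(45) -> [36, 3, 45]
enqueue(18) -> [36, 3, 45, 18]
enqueue(7) -> [36, 3, 45, 18, 7]
dequeue()->36, [3, 45, 18, 7]

Final queue: [3, 45, 18, 7]


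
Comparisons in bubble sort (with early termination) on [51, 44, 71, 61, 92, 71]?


Algorithm: bubble sort (with early termination)
Input: [51, 44, 71, 61, 92, 71]
Sorted: [44, 51, 61, 71, 71, 92]

9


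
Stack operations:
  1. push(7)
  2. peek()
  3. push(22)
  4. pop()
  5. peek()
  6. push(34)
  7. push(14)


push(7) -> [7]
peek()->7
push(22) -> [7, 22]
pop()->22, [7]
peek()->7
push(34) -> [7, 34]
push(14) -> [7, 34, 14]

Final stack: [7, 34, 14]


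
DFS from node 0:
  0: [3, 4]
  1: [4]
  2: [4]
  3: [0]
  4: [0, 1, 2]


Visit 0, push [4, 3]
Visit 3, push []
Visit 4, push [2, 1]
Visit 1, push []
Visit 2, push []

DFS order: [0, 3, 4, 1, 2]


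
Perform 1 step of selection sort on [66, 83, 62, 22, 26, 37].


Initial: [66, 83, 62, 22, 26, 37]
Step 1: min=22 at 3
  Swap: [22, 83, 62, 66, 26, 37]

After 1 step: [22, 83, 62, 66, 26, 37]


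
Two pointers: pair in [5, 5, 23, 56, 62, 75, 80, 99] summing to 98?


lo=0(5)+hi=7(99)=104
lo=0(5)+hi=6(80)=85
lo=1(5)+hi=6(80)=85
lo=2(23)+hi=6(80)=103
lo=2(23)+hi=5(75)=98

Yes: 23+75=98


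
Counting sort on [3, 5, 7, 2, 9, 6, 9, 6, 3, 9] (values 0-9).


Input: [3, 5, 7, 2, 9, 6, 9, 6, 3, 9]
Counts: [0, 0, 1, 2, 0, 1, 2, 1, 0, 3]

Sorted: [2, 3, 3, 5, 6, 6, 7, 9, 9, 9]


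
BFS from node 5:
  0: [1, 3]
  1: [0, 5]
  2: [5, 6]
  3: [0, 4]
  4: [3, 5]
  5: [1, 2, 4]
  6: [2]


Visit 5, enqueue [1, 2, 4]
Visit 1, enqueue [0]
Visit 2, enqueue [6]
Visit 4, enqueue [3]
Visit 0, enqueue []
Visit 6, enqueue []
Visit 3, enqueue []

BFS order: [5, 1, 2, 4, 0, 6, 3]


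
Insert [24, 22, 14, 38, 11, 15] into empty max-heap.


Insert 24: [24]
Insert 22: [24, 22]
Insert 14: [24, 22, 14]
Insert 38: [38, 24, 14, 22]
Insert 11: [38, 24, 14, 22, 11]
Insert 15: [38, 24, 15, 22, 11, 14]

Final heap: [38, 24, 15, 22, 11, 14]


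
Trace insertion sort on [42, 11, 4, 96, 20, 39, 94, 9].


Initial: [42, 11, 4, 96, 20, 39, 94, 9]
Insert 11: [11, 42, 4, 96, 20, 39, 94, 9]
Insert 4: [4, 11, 42, 96, 20, 39, 94, 9]
Insert 96: [4, 11, 42, 96, 20, 39, 94, 9]
Insert 20: [4, 11, 20, 42, 96, 39, 94, 9]
Insert 39: [4, 11, 20, 39, 42, 96, 94, 9]
Insert 94: [4, 11, 20, 39, 42, 94, 96, 9]
Insert 9: [4, 9, 11, 20, 39, 42, 94, 96]

Sorted: [4, 9, 11, 20, 39, 42, 94, 96]


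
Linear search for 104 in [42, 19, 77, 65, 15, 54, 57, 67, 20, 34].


i=0: 42!=104
i=1: 19!=104
i=2: 77!=104
i=3: 65!=104
i=4: 15!=104
i=5: 54!=104
i=6: 57!=104
i=7: 67!=104
i=8: 20!=104
i=9: 34!=104

Not found, 10 comps


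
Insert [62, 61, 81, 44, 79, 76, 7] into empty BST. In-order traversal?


Insert 62: root
Insert 61: L from 62
Insert 81: R from 62
Insert 44: L from 62 -> L from 61
Insert 79: R from 62 -> L from 81
Insert 76: R from 62 -> L from 81 -> L from 79
Insert 7: L from 62 -> L from 61 -> L from 44

In-order: [7, 44, 61, 62, 76, 79, 81]


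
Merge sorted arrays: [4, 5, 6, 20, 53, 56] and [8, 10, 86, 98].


Take 4 from A
Take 5 from A
Take 6 from A
Take 8 from B
Take 10 from B
Take 20 from A
Take 53 from A
Take 56 from A

Merged: [4, 5, 6, 8, 10, 20, 53, 56, 86, 98]


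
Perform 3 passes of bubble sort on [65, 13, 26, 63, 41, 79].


Initial: [65, 13, 26, 63, 41, 79]
Pass 1: [13, 26, 63, 41, 65, 79] (4 swaps)
Pass 2: [13, 26, 41, 63, 65, 79] (1 swaps)
Pass 3: [13, 26, 41, 63, 65, 79] (0 swaps)

After 3 passes: [13, 26, 41, 63, 65, 79]


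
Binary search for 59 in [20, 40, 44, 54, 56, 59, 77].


Step 1: lo=0, hi=6, mid=3, val=54
Step 2: lo=4, hi=6, mid=5, val=59

Found at index 5


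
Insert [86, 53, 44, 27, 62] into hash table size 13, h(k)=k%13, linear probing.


Insert 86: h=8 -> slot 8
Insert 53: h=1 -> slot 1
Insert 44: h=5 -> slot 5
Insert 27: h=1, 1 probes -> slot 2
Insert 62: h=10 -> slot 10

Table: [None, 53, 27, None, None, 44, None, None, 86, None, 62, None, None]


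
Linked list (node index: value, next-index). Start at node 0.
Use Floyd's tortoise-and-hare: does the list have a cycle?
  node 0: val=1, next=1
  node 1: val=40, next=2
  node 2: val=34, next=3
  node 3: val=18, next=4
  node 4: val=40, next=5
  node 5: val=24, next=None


Floyd's tortoise (slow, +1) and hare (fast, +2):
  init: slow=0, fast=0
  step 1: slow=1, fast=2
  step 2: slow=2, fast=4
  step 3: fast 4->5->None, no cycle

Cycle: no


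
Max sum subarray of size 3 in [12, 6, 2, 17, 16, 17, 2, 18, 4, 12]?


[0:3]: 20
[1:4]: 25
[2:5]: 35
[3:6]: 50
[4:7]: 35
[5:8]: 37
[6:9]: 24
[7:10]: 34

Max: 50 at [3:6]


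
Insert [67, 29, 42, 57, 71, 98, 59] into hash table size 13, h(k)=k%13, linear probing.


Insert 67: h=2 -> slot 2
Insert 29: h=3 -> slot 3
Insert 42: h=3, 1 probes -> slot 4
Insert 57: h=5 -> slot 5
Insert 71: h=6 -> slot 6
Insert 98: h=7 -> slot 7
Insert 59: h=7, 1 probes -> slot 8

Table: [None, None, 67, 29, 42, 57, 71, 98, 59, None, None, None, None]


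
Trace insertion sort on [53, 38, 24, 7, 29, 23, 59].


Initial: [53, 38, 24, 7, 29, 23, 59]
Insert 38: [38, 53, 24, 7, 29, 23, 59]
Insert 24: [24, 38, 53, 7, 29, 23, 59]
Insert 7: [7, 24, 38, 53, 29, 23, 59]
Insert 29: [7, 24, 29, 38, 53, 23, 59]
Insert 23: [7, 23, 24, 29, 38, 53, 59]
Insert 59: [7, 23, 24, 29, 38, 53, 59]

Sorted: [7, 23, 24, 29, 38, 53, 59]


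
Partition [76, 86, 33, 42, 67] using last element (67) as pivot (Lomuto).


Pivot: 67
  33 <= 67: swap -> [33, 86, 76, 42, 67]
  42 <= 67: swap -> [33, 42, 76, 86, 67]
Place pivot at 2: [33, 42, 67, 86, 76]

Partitioned: [33, 42, 67, 86, 76]


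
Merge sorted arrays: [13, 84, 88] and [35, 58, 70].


Take 13 from A
Take 35 from B
Take 58 from B
Take 70 from B

Merged: [13, 35, 58, 70, 84, 88]


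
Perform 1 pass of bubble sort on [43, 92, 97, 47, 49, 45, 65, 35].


Initial: [43, 92, 97, 47, 49, 45, 65, 35]
Pass 1: [43, 92, 47, 49, 45, 65, 35, 97] (5 swaps)

After 1 pass: [43, 92, 47, 49, 45, 65, 35, 97]


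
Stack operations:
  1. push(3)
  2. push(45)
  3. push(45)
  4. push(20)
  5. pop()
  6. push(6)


push(3) -> [3]
push(45) -> [3, 45]
push(45) -> [3, 45, 45]
push(20) -> [3, 45, 45, 20]
pop()->20, [3, 45, 45]
push(6) -> [3, 45, 45, 6]

Final stack: [3, 45, 45, 6]


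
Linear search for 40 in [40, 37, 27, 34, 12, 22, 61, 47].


i=0: 40==40 found!

Found at 0, 1 comps


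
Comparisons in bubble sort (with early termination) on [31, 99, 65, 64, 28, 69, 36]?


Algorithm: bubble sort (with early termination)
Input: [31, 99, 65, 64, 28, 69, 36]
Sorted: [28, 31, 36, 64, 65, 69, 99]

20


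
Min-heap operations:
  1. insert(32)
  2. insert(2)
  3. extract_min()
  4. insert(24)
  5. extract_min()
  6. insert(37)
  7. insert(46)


insert(32) -> [32]
insert(2) -> [2, 32]
extract_min()->2, [32]
insert(24) -> [24, 32]
extract_min()->24, [32]
insert(37) -> [32, 37]
insert(46) -> [32, 37, 46]

Final heap: [32, 37, 46]


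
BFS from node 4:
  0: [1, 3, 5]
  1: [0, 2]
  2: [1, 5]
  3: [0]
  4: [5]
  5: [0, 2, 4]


Visit 4, enqueue [5]
Visit 5, enqueue [0, 2]
Visit 0, enqueue [1, 3]
Visit 2, enqueue []
Visit 1, enqueue []
Visit 3, enqueue []

BFS order: [4, 5, 0, 2, 1, 3]


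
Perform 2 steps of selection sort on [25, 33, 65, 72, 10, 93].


Initial: [25, 33, 65, 72, 10, 93]
Step 1: min=10 at 4
  Swap: [10, 33, 65, 72, 25, 93]
Step 2: min=25 at 4
  Swap: [10, 25, 65, 72, 33, 93]

After 2 steps: [10, 25, 65, 72, 33, 93]


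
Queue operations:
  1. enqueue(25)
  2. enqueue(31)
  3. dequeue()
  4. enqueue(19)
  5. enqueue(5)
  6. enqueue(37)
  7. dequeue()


enqueue(25) -> [25]
enqueue(31) -> [25, 31]
dequeue()->25, [31]
enqueue(19) -> [31, 19]
enqueue(5) -> [31, 19, 5]
enqueue(37) -> [31, 19, 5, 37]
dequeue()->31, [19, 5, 37]

Final queue: [19, 5, 37]


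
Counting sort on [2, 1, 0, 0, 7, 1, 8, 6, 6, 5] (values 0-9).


Input: [2, 1, 0, 0, 7, 1, 8, 6, 6, 5]
Counts: [2, 2, 1, 0, 0, 1, 2, 1, 1, 0]

Sorted: [0, 0, 1, 1, 2, 5, 6, 6, 7, 8]


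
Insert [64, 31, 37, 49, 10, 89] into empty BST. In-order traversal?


Insert 64: root
Insert 31: L from 64
Insert 37: L from 64 -> R from 31
Insert 49: L from 64 -> R from 31 -> R from 37
Insert 10: L from 64 -> L from 31
Insert 89: R from 64

In-order: [10, 31, 37, 49, 64, 89]


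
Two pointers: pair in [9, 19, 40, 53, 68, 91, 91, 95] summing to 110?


lo=0(9)+hi=7(95)=104
lo=1(19)+hi=7(95)=114
lo=1(19)+hi=6(91)=110

Yes: 19+91=110


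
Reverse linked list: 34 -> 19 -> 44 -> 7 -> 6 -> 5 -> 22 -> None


Step 1: curr=34, set curr.next=prev(None) | reversed so far: 34
Step 2: curr=19, set curr.next=prev(34) | reversed so far: 19 -> 34
Step 3: curr=44, set curr.next=prev(19) | reversed so far: 44 -> 19 -> 34
Step 4: curr=7, set curr.next=prev(44) | reversed so far: 7 -> 44 -> 19 -> 34
Step 5: curr=6, set curr.next=prev(7) | reversed so far: 6 -> 7 -> 44 -> 19 -> 34
Step 6: curr=5, set curr.next=prev(6) | reversed so far: 5 -> 6 -> 7 -> 44 -> 19 -> 34
Step 7: curr=22, set curr.next=prev(5) | reversed so far: 22 -> 5 -> 6 -> 7 -> 44 -> 19 -> 34

22 -> 5 -> 6 -> 7 -> 44 -> 19 -> 34 -> None


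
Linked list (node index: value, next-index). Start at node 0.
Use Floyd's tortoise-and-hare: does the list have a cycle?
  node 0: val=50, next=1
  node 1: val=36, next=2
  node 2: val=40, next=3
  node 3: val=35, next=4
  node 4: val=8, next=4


Floyd's tortoise (slow, +1) and hare (fast, +2):
  init: slow=0, fast=0
  step 1: slow=1, fast=2
  step 2: slow=2, fast=4
  step 3: slow=3, fast=4
  step 4: slow=4, fast=4
  slow == fast at node 4: cycle detected

Cycle: yes


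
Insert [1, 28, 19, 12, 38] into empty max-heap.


Insert 1: [1]
Insert 28: [28, 1]
Insert 19: [28, 1, 19]
Insert 12: [28, 12, 19, 1]
Insert 38: [38, 28, 19, 1, 12]

Final heap: [38, 28, 19, 1, 12]


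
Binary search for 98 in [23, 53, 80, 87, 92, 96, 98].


Step 1: lo=0, hi=6, mid=3, val=87
Step 2: lo=4, hi=6, mid=5, val=96
Step 3: lo=6, hi=6, mid=6, val=98

Found at index 6


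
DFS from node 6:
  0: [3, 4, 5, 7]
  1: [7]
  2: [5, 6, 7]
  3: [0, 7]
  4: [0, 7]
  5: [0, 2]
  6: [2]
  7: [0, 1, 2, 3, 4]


Visit 6, push [2]
Visit 2, push [7, 5]
Visit 5, push [0]
Visit 0, push [7, 4, 3]
Visit 3, push [7]
Visit 7, push [4, 1]
Visit 1, push []
Visit 4, push []

DFS order: [6, 2, 5, 0, 3, 7, 1, 4]


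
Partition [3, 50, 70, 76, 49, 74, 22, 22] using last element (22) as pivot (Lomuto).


Pivot: 22
  3 <= 22: advance i (no swap)
  22 <= 22: swap -> [3, 22, 70, 76, 49, 74, 50, 22]
Place pivot at 2: [3, 22, 22, 76, 49, 74, 50, 70]

Partitioned: [3, 22, 22, 76, 49, 74, 50, 70]


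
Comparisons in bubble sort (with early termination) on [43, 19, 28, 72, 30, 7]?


Algorithm: bubble sort (with early termination)
Input: [43, 19, 28, 72, 30, 7]
Sorted: [7, 19, 28, 30, 43, 72]

15


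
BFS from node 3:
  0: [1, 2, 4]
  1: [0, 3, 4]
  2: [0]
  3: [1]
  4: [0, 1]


Visit 3, enqueue [1]
Visit 1, enqueue [0, 4]
Visit 0, enqueue [2]
Visit 4, enqueue []
Visit 2, enqueue []

BFS order: [3, 1, 0, 4, 2]


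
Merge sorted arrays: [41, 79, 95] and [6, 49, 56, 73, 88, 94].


Take 6 from B
Take 41 from A
Take 49 from B
Take 56 from B
Take 73 from B
Take 79 from A
Take 88 from B
Take 94 from B

Merged: [6, 41, 49, 56, 73, 79, 88, 94, 95]


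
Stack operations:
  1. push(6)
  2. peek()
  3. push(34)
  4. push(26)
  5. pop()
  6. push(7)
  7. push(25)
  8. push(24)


push(6) -> [6]
peek()->6
push(34) -> [6, 34]
push(26) -> [6, 34, 26]
pop()->26, [6, 34]
push(7) -> [6, 34, 7]
push(25) -> [6, 34, 7, 25]
push(24) -> [6, 34, 7, 25, 24]

Final stack: [6, 34, 7, 25, 24]


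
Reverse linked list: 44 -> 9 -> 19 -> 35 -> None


Step 1: curr=44, set curr.next=prev(None) | reversed so far: 44
Step 2: curr=9, set curr.next=prev(44) | reversed so far: 9 -> 44
Step 3: curr=19, set curr.next=prev(9) | reversed so far: 19 -> 9 -> 44
Step 4: curr=35, set curr.next=prev(19) | reversed so far: 35 -> 19 -> 9 -> 44

35 -> 19 -> 9 -> 44 -> None


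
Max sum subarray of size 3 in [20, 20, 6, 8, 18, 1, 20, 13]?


[0:3]: 46
[1:4]: 34
[2:5]: 32
[3:6]: 27
[4:7]: 39
[5:8]: 34

Max: 46 at [0:3]


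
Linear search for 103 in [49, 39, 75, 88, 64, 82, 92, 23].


i=0: 49!=103
i=1: 39!=103
i=2: 75!=103
i=3: 88!=103
i=4: 64!=103
i=5: 82!=103
i=6: 92!=103
i=7: 23!=103

Not found, 8 comps


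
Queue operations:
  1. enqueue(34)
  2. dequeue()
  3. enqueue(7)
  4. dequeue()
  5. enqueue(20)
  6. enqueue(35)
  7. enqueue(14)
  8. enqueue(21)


enqueue(34) -> [34]
dequeue()->34, []
enqueue(7) -> [7]
dequeue()->7, []
enqueue(20) -> [20]
enqueue(35) -> [20, 35]
enqueue(14) -> [20, 35, 14]
enqueue(21) -> [20, 35, 14, 21]

Final queue: [20, 35, 14, 21]


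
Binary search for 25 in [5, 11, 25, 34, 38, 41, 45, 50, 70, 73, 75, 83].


Step 1: lo=0, hi=11, mid=5, val=41
Step 2: lo=0, hi=4, mid=2, val=25

Found at index 2


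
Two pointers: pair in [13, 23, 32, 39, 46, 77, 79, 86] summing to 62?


lo=0(13)+hi=7(86)=99
lo=0(13)+hi=6(79)=92
lo=0(13)+hi=5(77)=90
lo=0(13)+hi=4(46)=59
lo=1(23)+hi=4(46)=69
lo=1(23)+hi=3(39)=62

Yes: 23+39=62


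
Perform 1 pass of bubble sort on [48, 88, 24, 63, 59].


Initial: [48, 88, 24, 63, 59]
Pass 1: [48, 24, 63, 59, 88] (3 swaps)

After 1 pass: [48, 24, 63, 59, 88]


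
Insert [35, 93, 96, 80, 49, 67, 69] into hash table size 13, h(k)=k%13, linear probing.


Insert 35: h=9 -> slot 9
Insert 93: h=2 -> slot 2
Insert 96: h=5 -> slot 5
Insert 80: h=2, 1 probes -> slot 3
Insert 49: h=10 -> slot 10
Insert 67: h=2, 2 probes -> slot 4
Insert 69: h=4, 2 probes -> slot 6

Table: [None, None, 93, 80, 67, 96, 69, None, None, 35, 49, None, None]


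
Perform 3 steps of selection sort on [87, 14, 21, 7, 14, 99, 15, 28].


Initial: [87, 14, 21, 7, 14, 99, 15, 28]
Step 1: min=7 at 3
  Swap: [7, 14, 21, 87, 14, 99, 15, 28]
Step 2: min=14 at 1
  Swap: [7, 14, 21, 87, 14, 99, 15, 28]
Step 3: min=14 at 4
  Swap: [7, 14, 14, 87, 21, 99, 15, 28]

After 3 steps: [7, 14, 14, 87, 21, 99, 15, 28]


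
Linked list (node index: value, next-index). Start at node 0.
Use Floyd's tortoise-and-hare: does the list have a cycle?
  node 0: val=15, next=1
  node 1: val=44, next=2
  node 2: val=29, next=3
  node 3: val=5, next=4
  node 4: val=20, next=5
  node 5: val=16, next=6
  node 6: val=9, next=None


Floyd's tortoise (slow, +1) and hare (fast, +2):
  init: slow=0, fast=0
  step 1: slow=1, fast=2
  step 2: slow=2, fast=4
  step 3: slow=3, fast=6
  step 4: fast -> None, no cycle

Cycle: no
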